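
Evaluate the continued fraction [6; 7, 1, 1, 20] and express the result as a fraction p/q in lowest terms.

Work from the innermost term outward:
Start with 20.
1 + 1/(20/1) = 1 + 1/20 = 21/20
1 + 1/(21/20) = 1 + 20/21 = 41/21
7 + 1/(41/21) = 7 + 21/41 = 308/41
6 + 1/(308/41) = 6 + 41/308 = 1889/308

1889/308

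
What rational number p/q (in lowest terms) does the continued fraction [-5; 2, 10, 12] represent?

a_0 = -5: -5/1
a_1 = 2: -9/2
a_2 = 10: -95/21
a_3 = 12: -1149/254

-1149/254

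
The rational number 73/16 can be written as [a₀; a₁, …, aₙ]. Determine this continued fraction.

73 ÷ 16 → quotient 4, remainder 9
16 ÷ 9 → quotient 1, remainder 7
9 ÷ 7 → quotient 1, remainder 2
7 ÷ 2 → quotient 3, remainder 1
2 ÷ 1 → quotient 2, remainder 0

[4; 1, 1, 3, 2]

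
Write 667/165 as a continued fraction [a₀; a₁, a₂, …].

[4; 23, 1, 1, 3]

⌊667/165⌋ = 4, remainder 7
⌊165/7⌋ = 23, remainder 4
⌊7/4⌋ = 1, remainder 3
⌊4/3⌋ = 1, remainder 1
⌊3/1⌋ = 3, remainder 0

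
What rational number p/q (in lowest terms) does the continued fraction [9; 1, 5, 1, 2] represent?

197/20

a_0 = 9: 9/1
a_1 = 1: 10/1
a_2 = 5: 59/6
a_3 = 1: 69/7
a_4 = 2: 197/20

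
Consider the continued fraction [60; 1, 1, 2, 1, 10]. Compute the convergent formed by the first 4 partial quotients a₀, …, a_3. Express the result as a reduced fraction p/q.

303/5

Work from the innermost term outward:
Start with 2.
1 + 1/(2/1) = 1 + 1/2 = 3/2
1 + 1/(3/2) = 1 + 2/3 = 5/3
60 + 1/(5/3) = 60 + 3/5 = 303/5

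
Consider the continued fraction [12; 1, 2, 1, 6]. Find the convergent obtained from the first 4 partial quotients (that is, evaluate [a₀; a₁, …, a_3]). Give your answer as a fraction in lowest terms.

Start with 1.
2 + 1/(1/1) = 2 + 1/1 = 3/1
1 + 1/(3/1) = 1 + 1/3 = 4/3
12 + 1/(4/3) = 12 + 3/4 = 51/4

51/4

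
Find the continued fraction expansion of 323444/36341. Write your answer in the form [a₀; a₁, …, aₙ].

[8; 1, 9, 39, 1, 5, 15]

323444 ÷ 36341 → quotient 8, remainder 32716
36341 ÷ 32716 → quotient 1, remainder 3625
32716 ÷ 3625 → quotient 9, remainder 91
3625 ÷ 91 → quotient 39, remainder 76
91 ÷ 76 → quotient 1, remainder 15
76 ÷ 15 → quotient 5, remainder 1
15 ÷ 1 → quotient 15, remainder 0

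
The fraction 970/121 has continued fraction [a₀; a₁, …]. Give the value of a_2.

2

970 = 8·121 + 2, so a_0 = 8
121 = 60·2 + 1, so a_1 = 60
2 = 2·1 + 0, so a_2 = 2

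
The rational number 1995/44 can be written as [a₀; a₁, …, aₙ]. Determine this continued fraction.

1995 ÷ 44 → quotient 45, remainder 15
44 ÷ 15 → quotient 2, remainder 14
15 ÷ 14 → quotient 1, remainder 1
14 ÷ 1 → quotient 14, remainder 0

[45; 2, 1, 14]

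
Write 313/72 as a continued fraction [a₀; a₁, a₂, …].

⌊313/72⌋ = 4, remainder 25
⌊72/25⌋ = 2, remainder 22
⌊25/22⌋ = 1, remainder 3
⌊22/3⌋ = 7, remainder 1
⌊3/1⌋ = 3, remainder 0

[4; 2, 1, 7, 3]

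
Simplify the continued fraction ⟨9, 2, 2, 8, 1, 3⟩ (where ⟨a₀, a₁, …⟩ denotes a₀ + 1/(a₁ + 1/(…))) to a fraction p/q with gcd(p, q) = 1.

Work from the innermost term outward:
Start with 3.
1 + 1/(3/1) = 1 + 1/3 = 4/3
8 + 1/(4/3) = 8 + 3/4 = 35/4
2 + 1/(35/4) = 2 + 4/35 = 74/35
2 + 1/(74/35) = 2 + 35/74 = 183/74
9 + 1/(183/74) = 9 + 74/183 = 1721/183

1721/183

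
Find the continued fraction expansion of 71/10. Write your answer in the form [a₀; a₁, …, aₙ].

Repeatedly divide and take the remainder:
71 ÷ 10 → quotient 7, remainder 1
10 ÷ 1 → quotient 10, remainder 0

[7; 10]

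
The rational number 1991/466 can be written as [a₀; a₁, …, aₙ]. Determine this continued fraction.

[4; 3, 1, 2, 42]

Apply division with remainder until the remainder is 0:
⌊1991/466⌋ = 4, remainder 127
⌊466/127⌋ = 3, remainder 85
⌊127/85⌋ = 1, remainder 42
⌊85/42⌋ = 2, remainder 1
⌊42/1⌋ = 42, remainder 0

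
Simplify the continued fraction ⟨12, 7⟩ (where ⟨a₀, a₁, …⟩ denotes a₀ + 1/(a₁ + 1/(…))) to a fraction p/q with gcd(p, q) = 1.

85/7

Start with 7.
12 + 1/(7/1) = 12 + 1/7 = 85/7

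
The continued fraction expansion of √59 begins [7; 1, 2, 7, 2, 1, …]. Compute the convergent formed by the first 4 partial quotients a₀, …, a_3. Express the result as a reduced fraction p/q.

Starting at the tail and folding back:
Start with 7.
2 + 1/(7/1) = 2 + 1/7 = 15/7
1 + 1/(15/7) = 1 + 7/15 = 22/15
7 + 1/(22/15) = 7 + 15/22 = 169/22

169/22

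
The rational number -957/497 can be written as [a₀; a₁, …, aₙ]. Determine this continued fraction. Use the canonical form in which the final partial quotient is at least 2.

[-2; 13, 2, 3, 5]

Repeatedly divide and take the remainder:
-957 = -2·497 + 37, so a_0 = -2
497 = 13·37 + 16, so a_1 = 13
37 = 2·16 + 5, so a_2 = 2
16 = 3·5 + 1, so a_3 = 3
5 = 5·1 + 0, so a_4 = 5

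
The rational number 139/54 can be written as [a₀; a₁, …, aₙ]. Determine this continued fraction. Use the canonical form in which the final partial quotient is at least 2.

Run the Euclidean algorithm, recording each quotient:
139 = 2·54 + 31, so a_0 = 2
54 = 1·31 + 23, so a_1 = 1
31 = 1·23 + 8, so a_2 = 1
23 = 2·8 + 7, so a_3 = 2
8 = 1·7 + 1, so a_4 = 1
7 = 7·1 + 0, so a_5 = 7

[2; 1, 1, 2, 1, 7]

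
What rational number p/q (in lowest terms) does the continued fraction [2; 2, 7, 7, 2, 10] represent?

5914/2397

a_0 = 2: 2/1
a_1 = 2: 5/2
a_2 = 7: 37/15
a_3 = 7: 264/107
a_4 = 2: 565/229
a_5 = 10: 5914/2397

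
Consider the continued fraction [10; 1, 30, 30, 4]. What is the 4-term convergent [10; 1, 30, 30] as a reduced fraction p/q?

10211/931

a_0 = 10: 10/1
a_1 = 1: 11/1
a_2 = 30: 340/31
a_3 = 30: 10211/931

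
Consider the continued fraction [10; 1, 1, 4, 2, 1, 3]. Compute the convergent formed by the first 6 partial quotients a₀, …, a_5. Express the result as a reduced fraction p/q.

306/29

Start with 1.
2 + 1/(1/1) = 2 + 1/1 = 3/1
4 + 1/(3/1) = 4 + 1/3 = 13/3
1 + 1/(13/3) = 1 + 3/13 = 16/13
1 + 1/(16/13) = 1 + 13/16 = 29/16
10 + 1/(29/16) = 10 + 16/29 = 306/29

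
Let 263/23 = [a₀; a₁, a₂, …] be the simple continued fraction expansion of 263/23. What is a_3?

3

⌊263/23⌋ = 11, remainder 10
⌊23/10⌋ = 2, remainder 3
⌊10/3⌋ = 3, remainder 1
⌊3/1⌋ = 3, remainder 0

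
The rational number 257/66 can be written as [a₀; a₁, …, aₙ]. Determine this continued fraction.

[3; 1, 8, 2, 3]

⌊257/66⌋ = 3, remainder 59
⌊66/59⌋ = 1, remainder 7
⌊59/7⌋ = 8, remainder 3
⌊7/3⌋ = 2, remainder 1
⌊3/1⌋ = 3, remainder 0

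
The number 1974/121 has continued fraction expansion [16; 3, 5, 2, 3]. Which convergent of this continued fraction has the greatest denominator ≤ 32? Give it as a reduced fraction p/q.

a_0 = 16: 16/1  (≤ bound)
a_1 = 3: 49/3  (≤ bound)
a_2 = 5: 261/16  (≤ bound)
a_3 = 2: 571/35  (> 32, stop)

261/16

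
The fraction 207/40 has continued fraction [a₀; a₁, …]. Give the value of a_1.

207 = 5·40 + 7, so a_0 = 5
40 = 5·7 + 5, so a_1 = 5

5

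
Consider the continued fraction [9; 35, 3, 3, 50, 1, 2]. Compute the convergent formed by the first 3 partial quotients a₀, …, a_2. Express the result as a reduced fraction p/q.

Starting at the tail and folding back:
Start with 3.
35 + 1/(3/1) = 35 + 1/3 = 106/3
9 + 1/(106/3) = 9 + 3/106 = 957/106

957/106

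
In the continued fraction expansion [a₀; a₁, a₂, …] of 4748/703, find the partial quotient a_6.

Run the Euclidean algorithm, recording each quotient:
4748 ÷ 703 → quotient 6, remainder 530
703 ÷ 530 → quotient 1, remainder 173
530 ÷ 173 → quotient 3, remainder 11
173 ÷ 11 → quotient 15, remainder 8
11 ÷ 8 → quotient 1, remainder 3
8 ÷ 3 → quotient 2, remainder 2
3 ÷ 2 → quotient 1, remainder 1

1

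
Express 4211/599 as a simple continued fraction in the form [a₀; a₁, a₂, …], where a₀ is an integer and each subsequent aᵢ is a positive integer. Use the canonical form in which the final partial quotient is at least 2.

[7; 33, 3, 1, 1, 2]

4211 ÷ 599 → quotient 7, remainder 18
599 ÷ 18 → quotient 33, remainder 5
18 ÷ 5 → quotient 3, remainder 3
5 ÷ 3 → quotient 1, remainder 2
3 ÷ 2 → quotient 1, remainder 1
2 ÷ 1 → quotient 2, remainder 0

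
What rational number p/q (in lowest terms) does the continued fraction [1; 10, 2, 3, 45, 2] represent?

7326/6685

Work from the innermost term outward:
Start with 2.
45 + 1/(2/1) = 45 + 1/2 = 91/2
3 + 1/(91/2) = 3 + 2/91 = 275/91
2 + 1/(275/91) = 2 + 91/275 = 641/275
10 + 1/(641/275) = 10 + 275/641 = 6685/641
1 + 1/(6685/641) = 1 + 641/6685 = 7326/6685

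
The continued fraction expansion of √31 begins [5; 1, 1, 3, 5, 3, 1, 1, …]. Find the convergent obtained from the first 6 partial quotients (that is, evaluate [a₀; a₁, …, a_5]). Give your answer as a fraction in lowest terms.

a_0 = 5: 5/1
a_1 = 1: 6/1
a_2 = 1: 11/2
a_3 = 3: 39/7
a_4 = 5: 206/37
a_5 = 3: 657/118

657/118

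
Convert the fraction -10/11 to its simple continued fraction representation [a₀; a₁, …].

⌊-10/11⌋ = -1, remainder 1
⌊11/1⌋ = 11, remainder 0

[-1; 11]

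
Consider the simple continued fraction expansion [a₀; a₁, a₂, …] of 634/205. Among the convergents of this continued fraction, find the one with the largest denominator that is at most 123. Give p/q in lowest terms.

List convergents until the denominator exceeds the bound:
a_0 = 3: 3/1  (≤ bound)
a_1 = 10: 31/10  (≤ bound)
a_2 = 1: 34/11  (≤ bound)
a_3 = 3: 133/43  (≤ bound)
a_4 = 1: 167/54  (≤ bound)
a_5 = 3: 634/205  (> 123, stop)

167/54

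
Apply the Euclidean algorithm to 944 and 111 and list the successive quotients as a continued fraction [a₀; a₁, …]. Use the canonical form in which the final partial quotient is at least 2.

Run the Euclidean algorithm, recording each quotient:
944 ÷ 111 → quotient 8, remainder 56
111 ÷ 56 → quotient 1, remainder 55
56 ÷ 55 → quotient 1, remainder 1
55 ÷ 1 → quotient 55, remainder 0

[8; 1, 1, 55]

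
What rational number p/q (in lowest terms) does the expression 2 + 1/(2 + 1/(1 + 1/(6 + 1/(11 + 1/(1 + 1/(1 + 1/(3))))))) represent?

Start with 3.
1 + 1/(3/1) = 1 + 1/3 = 4/3
1 + 1/(4/3) = 1 + 3/4 = 7/4
11 + 1/(7/4) = 11 + 4/7 = 81/7
6 + 1/(81/7) = 6 + 7/81 = 493/81
1 + 1/(493/81) = 1 + 81/493 = 574/493
2 + 1/(574/493) = 2 + 493/574 = 1641/574
2 + 1/(1641/574) = 2 + 574/1641 = 3856/1641

3856/1641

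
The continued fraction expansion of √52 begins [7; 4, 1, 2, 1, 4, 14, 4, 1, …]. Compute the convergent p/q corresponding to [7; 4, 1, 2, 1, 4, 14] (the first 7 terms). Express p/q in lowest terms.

Start with 14.
4 + 1/(14/1) = 4 + 1/14 = 57/14
1 + 1/(57/14) = 1 + 14/57 = 71/57
2 + 1/(71/57) = 2 + 57/71 = 199/71
1 + 1/(199/71) = 1 + 71/199 = 270/199
4 + 1/(270/199) = 4 + 199/270 = 1279/270
7 + 1/(1279/270) = 7 + 270/1279 = 9223/1279

9223/1279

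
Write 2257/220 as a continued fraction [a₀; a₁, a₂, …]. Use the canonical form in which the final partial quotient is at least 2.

⌊2257/220⌋ = 10, remainder 57
⌊220/57⌋ = 3, remainder 49
⌊57/49⌋ = 1, remainder 8
⌊49/8⌋ = 6, remainder 1
⌊8/1⌋ = 8, remainder 0

[10; 3, 1, 6, 8]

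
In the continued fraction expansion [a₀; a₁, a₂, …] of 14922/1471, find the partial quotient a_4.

14922 = 10·1471 + 212, so a_0 = 10
1471 = 6·212 + 199, so a_1 = 6
212 = 1·199 + 13, so a_2 = 1
199 = 15·13 + 4, so a_3 = 15
13 = 3·4 + 1, so a_4 = 3

3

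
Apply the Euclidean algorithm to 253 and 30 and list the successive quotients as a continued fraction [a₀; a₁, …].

[8; 2, 3, 4]

253 ÷ 30 → quotient 8, remainder 13
30 ÷ 13 → quotient 2, remainder 4
13 ÷ 4 → quotient 3, remainder 1
4 ÷ 1 → quotient 4, remainder 0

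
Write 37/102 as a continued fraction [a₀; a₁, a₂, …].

[0; 2, 1, 3, 9]

37 ÷ 102 → quotient 0, remainder 37
102 ÷ 37 → quotient 2, remainder 28
37 ÷ 28 → quotient 1, remainder 9
28 ÷ 9 → quotient 3, remainder 1
9 ÷ 1 → quotient 9, remainder 0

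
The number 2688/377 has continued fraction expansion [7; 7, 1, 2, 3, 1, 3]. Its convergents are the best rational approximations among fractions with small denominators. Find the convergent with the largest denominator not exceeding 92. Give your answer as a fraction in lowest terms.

549/77

List convergents until the denominator exceeds the bound:
a_0 = 7: 7/1  (≤ bound)
a_1 = 7: 50/7  (≤ bound)
a_2 = 1: 57/8  (≤ bound)
a_3 = 2: 164/23  (≤ bound)
a_4 = 3: 549/77  (≤ bound)
a_5 = 1: 713/100  (> 92, stop)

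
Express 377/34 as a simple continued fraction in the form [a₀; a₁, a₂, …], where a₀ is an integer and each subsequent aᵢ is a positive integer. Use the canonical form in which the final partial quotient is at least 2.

[11; 11, 3]

377 ÷ 34 → quotient 11, remainder 3
34 ÷ 3 → quotient 11, remainder 1
3 ÷ 1 → quotient 3, remainder 0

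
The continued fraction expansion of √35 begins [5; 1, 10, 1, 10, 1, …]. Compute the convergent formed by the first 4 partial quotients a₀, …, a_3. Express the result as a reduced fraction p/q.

71/12

Start with 1.
10 + 1/(1/1) = 10 + 1/1 = 11/1
1 + 1/(11/1) = 1 + 1/11 = 12/11
5 + 1/(12/11) = 5 + 11/12 = 71/12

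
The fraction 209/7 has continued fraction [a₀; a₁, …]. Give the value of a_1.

1

Run the Euclidean algorithm, recording each quotient:
209 = 29·7 + 6, so a_0 = 29
7 = 1·6 + 1, so a_1 = 1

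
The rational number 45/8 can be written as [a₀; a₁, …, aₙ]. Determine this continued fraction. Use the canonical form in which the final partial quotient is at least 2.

[5; 1, 1, 1, 2]

45 = 5·8 + 5, so a_0 = 5
8 = 1·5 + 3, so a_1 = 1
5 = 1·3 + 2, so a_2 = 1
3 = 1·2 + 1, so a_3 = 1
2 = 2·1 + 0, so a_4 = 2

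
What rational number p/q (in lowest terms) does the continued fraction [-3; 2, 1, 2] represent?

-21/8

Start with 2.
1 + 1/(2/1) = 1 + 1/2 = 3/2
2 + 1/(3/2) = 2 + 2/3 = 8/3
-3 + 1/(8/3) = -3 + 3/8 = -21/8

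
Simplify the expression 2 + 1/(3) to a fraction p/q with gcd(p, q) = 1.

7/3

Starting at the tail and folding back:
Start with 3.
2 + 1/(3/1) = 2 + 1/3 = 7/3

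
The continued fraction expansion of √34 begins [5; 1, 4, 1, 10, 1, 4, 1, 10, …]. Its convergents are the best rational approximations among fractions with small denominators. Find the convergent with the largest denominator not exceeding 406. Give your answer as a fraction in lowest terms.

2035/349

List convergents until the denominator exceeds the bound:
a_0 = 5: 5/1  (≤ bound)
a_1 = 1: 6/1  (≤ bound)
a_2 = 4: 29/5  (≤ bound)
a_3 = 1: 35/6  (≤ bound)
a_4 = 10: 379/65  (≤ bound)
a_5 = 1: 414/71  (≤ bound)
a_6 = 4: 2035/349  (≤ bound)
a_7 = 1: 2449/420  (> 406, stop)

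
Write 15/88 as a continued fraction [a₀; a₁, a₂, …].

⌊15/88⌋ = 0, remainder 15
⌊88/15⌋ = 5, remainder 13
⌊15/13⌋ = 1, remainder 2
⌊13/2⌋ = 6, remainder 1
⌊2/1⌋ = 2, remainder 0

[0; 5, 1, 6, 2]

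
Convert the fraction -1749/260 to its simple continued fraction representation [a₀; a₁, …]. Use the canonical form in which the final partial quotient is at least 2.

Repeatedly divide and take the remainder:
-1749 = -7·260 + 71, so a_0 = -7
260 = 3·71 + 47, so a_1 = 3
71 = 1·47 + 24, so a_2 = 1
47 = 1·24 + 23, so a_3 = 1
24 = 1·23 + 1, so a_4 = 1
23 = 23·1 + 0, so a_5 = 23

[-7; 3, 1, 1, 1, 23]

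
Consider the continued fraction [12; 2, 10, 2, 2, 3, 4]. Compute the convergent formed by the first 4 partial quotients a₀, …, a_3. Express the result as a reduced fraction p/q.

Starting at the tail and folding back:
Start with 2.
10 + 1/(2/1) = 10 + 1/2 = 21/2
2 + 1/(21/2) = 2 + 2/21 = 44/21
12 + 1/(44/21) = 12 + 21/44 = 549/44

549/44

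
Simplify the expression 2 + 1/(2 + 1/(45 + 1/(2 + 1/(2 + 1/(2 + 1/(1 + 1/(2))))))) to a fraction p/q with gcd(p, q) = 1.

Start with 2.
1 + 1/(2/1) = 1 + 1/2 = 3/2
2 + 1/(3/2) = 2 + 2/3 = 8/3
2 + 1/(8/3) = 2 + 3/8 = 19/8
2 + 1/(19/8) = 2 + 8/19 = 46/19
45 + 1/(46/19) = 45 + 19/46 = 2089/46
2 + 1/(2089/46) = 2 + 46/2089 = 4224/2089
2 + 1/(4224/2089) = 2 + 2089/4224 = 10537/4224

10537/4224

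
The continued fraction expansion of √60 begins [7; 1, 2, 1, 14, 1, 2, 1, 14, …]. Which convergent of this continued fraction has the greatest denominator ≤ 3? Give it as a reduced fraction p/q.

a_0 = 7: 7/1  (≤ bound)
a_1 = 1: 8/1  (≤ bound)
a_2 = 2: 23/3  (≤ bound)
a_3 = 1: 31/4  (> 3, stop)

23/3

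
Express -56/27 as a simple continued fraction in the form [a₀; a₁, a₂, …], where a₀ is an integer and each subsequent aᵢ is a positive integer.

-56 ÷ 27 → quotient -3, remainder 25
27 ÷ 25 → quotient 1, remainder 2
25 ÷ 2 → quotient 12, remainder 1
2 ÷ 1 → quotient 2, remainder 0

[-3; 1, 12, 2]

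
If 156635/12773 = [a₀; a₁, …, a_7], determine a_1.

3

Run the Euclidean algorithm, recording each quotient:
⌊156635/12773⌋ = 12, remainder 3359
⌊12773/3359⌋ = 3, remainder 2696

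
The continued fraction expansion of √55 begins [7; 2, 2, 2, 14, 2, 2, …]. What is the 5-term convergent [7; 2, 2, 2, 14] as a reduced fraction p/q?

1283/173

a_0 = 7: 7/1
a_1 = 2: 15/2
a_2 = 2: 37/5
a_3 = 2: 89/12
a_4 = 14: 1283/173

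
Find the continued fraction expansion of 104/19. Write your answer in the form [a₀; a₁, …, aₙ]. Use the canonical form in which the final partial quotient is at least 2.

[5; 2, 9]

Run the Euclidean algorithm, recording each quotient:
⌊104/19⌋ = 5, remainder 9
⌊19/9⌋ = 2, remainder 1
⌊9/1⌋ = 9, remainder 0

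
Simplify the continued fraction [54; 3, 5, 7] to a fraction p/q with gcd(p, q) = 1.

Start with 7.
5 + 1/(7/1) = 5 + 1/7 = 36/7
3 + 1/(36/7) = 3 + 7/36 = 115/36
54 + 1/(115/36) = 54 + 36/115 = 6246/115

6246/115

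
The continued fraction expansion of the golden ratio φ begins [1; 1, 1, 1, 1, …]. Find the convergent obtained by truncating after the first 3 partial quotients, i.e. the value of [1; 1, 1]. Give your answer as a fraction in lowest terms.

3/2

Start with 1.
1 + 1/(1/1) = 1 + 1/1 = 2/1
1 + 1/(2/1) = 1 + 1/2 = 3/2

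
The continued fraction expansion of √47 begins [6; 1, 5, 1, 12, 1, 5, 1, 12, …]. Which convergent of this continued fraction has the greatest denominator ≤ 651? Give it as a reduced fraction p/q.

3942/575

a_0 = 6: 6/1  (≤ bound)
a_1 = 1: 7/1  (≤ bound)
a_2 = 5: 41/6  (≤ bound)
a_3 = 1: 48/7  (≤ bound)
a_4 = 12: 617/90  (≤ bound)
a_5 = 1: 665/97  (≤ bound)
a_6 = 5: 3942/575  (≤ bound)
a_7 = 1: 4607/672  (> 651, stop)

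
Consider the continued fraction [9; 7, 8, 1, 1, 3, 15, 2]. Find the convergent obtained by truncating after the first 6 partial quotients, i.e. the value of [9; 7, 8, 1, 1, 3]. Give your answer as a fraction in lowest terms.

3903/427

a_0 = 9: 9/1
a_1 = 7: 64/7
a_2 = 8: 521/57
a_3 = 1: 585/64
a_4 = 1: 1106/121
a_5 = 3: 3903/427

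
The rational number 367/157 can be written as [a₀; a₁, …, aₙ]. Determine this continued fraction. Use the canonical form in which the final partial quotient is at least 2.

367 = 2·157 + 53, so a_0 = 2
157 = 2·53 + 51, so a_1 = 2
53 = 1·51 + 2, so a_2 = 1
51 = 25·2 + 1, so a_3 = 25
2 = 2·1 + 0, so a_4 = 2

[2; 2, 1, 25, 2]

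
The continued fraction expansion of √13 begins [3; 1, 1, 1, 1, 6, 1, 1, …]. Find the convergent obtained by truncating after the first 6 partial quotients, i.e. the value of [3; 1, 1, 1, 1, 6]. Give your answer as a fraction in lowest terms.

119/33

Use the convergent recurrence hₖ = aₖ·hₖ₋₁ + hₖ₋₂ (and likewise for the denominators kₖ):
a_0 = 3: 3/1
a_1 = 1: 4/1
a_2 = 1: 7/2
a_3 = 1: 11/3
a_4 = 1: 18/5
a_5 = 6: 119/33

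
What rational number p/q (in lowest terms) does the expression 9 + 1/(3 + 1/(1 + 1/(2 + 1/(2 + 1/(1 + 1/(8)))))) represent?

2985/322

a_0 = 9: 9/1
a_1 = 3: 28/3
a_2 = 1: 37/4
a_3 = 2: 102/11
a_4 = 2: 241/26
a_5 = 1: 343/37
a_6 = 8: 2985/322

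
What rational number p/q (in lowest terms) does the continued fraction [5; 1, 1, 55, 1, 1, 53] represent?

65971/11985

Start with 53.
1 + 1/(53/1) = 1 + 1/53 = 54/53
1 + 1/(54/53) = 1 + 53/54 = 107/54
55 + 1/(107/54) = 55 + 54/107 = 5939/107
1 + 1/(5939/107) = 1 + 107/5939 = 6046/5939
1 + 1/(6046/5939) = 1 + 5939/6046 = 11985/6046
5 + 1/(11985/6046) = 5 + 6046/11985 = 65971/11985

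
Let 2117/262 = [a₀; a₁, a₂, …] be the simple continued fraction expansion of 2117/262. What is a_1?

Apply division with remainder until the remainder is 0:
2117 ÷ 262 → quotient 8, remainder 21
262 ÷ 21 → quotient 12, remainder 10

12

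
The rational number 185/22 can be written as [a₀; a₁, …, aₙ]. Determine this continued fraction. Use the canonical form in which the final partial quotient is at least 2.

⌊185/22⌋ = 8, remainder 9
⌊22/9⌋ = 2, remainder 4
⌊9/4⌋ = 2, remainder 1
⌊4/1⌋ = 4, remainder 0

[8; 2, 2, 4]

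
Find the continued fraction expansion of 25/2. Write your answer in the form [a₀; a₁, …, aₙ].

[12; 2]

⌊25/2⌋ = 12, remainder 1
⌊2/1⌋ = 2, remainder 0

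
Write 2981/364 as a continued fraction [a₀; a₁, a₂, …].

2981 ÷ 364 → quotient 8, remainder 69
364 ÷ 69 → quotient 5, remainder 19
69 ÷ 19 → quotient 3, remainder 12
19 ÷ 12 → quotient 1, remainder 7
12 ÷ 7 → quotient 1, remainder 5
7 ÷ 5 → quotient 1, remainder 2
5 ÷ 2 → quotient 2, remainder 1
2 ÷ 1 → quotient 2, remainder 0

[8; 5, 3, 1, 1, 1, 2, 2]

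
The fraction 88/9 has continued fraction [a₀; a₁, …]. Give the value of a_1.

Repeatedly divide and take the remainder:
88 = 9·9 + 7, so a_0 = 9
9 = 1·7 + 2, so a_1 = 1

1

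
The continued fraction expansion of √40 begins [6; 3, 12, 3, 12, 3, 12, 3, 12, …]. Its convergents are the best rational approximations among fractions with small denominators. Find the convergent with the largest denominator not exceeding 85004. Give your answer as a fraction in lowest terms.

List convergents until the denominator exceeds the bound:
a_0 = 6: 6/1  (≤ bound)
a_1 = 3: 19/3  (≤ bound)
a_2 = 12: 234/37  (≤ bound)
a_3 = 3: 721/114  (≤ bound)
a_4 = 12: 8886/1405  (≤ bound)
a_5 = 3: 27379/4329  (≤ bound)
a_6 = 12: 337434/53353  (≤ bound)
a_7 = 3: 1039681/164388  (> 85004, stop)

337434/53353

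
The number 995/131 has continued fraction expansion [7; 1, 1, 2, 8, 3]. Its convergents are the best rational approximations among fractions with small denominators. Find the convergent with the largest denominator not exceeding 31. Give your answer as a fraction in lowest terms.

List convergents until the denominator exceeds the bound:
a_0 = 7: 7/1  (≤ bound)
a_1 = 1: 8/1  (≤ bound)
a_2 = 1: 15/2  (≤ bound)
a_3 = 2: 38/5  (≤ bound)
a_4 = 8: 319/42  (> 31, stop)

38/5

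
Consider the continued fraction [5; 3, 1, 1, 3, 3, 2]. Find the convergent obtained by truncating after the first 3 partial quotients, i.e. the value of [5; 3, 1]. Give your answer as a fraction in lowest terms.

21/4

a_0 = 5: 5/1
a_1 = 3: 16/3
a_2 = 1: 21/4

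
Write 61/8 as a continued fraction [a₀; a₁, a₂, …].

⌊61/8⌋ = 7, remainder 5
⌊8/5⌋ = 1, remainder 3
⌊5/3⌋ = 1, remainder 2
⌊3/2⌋ = 1, remainder 1
⌊2/1⌋ = 2, remainder 0

[7; 1, 1, 1, 2]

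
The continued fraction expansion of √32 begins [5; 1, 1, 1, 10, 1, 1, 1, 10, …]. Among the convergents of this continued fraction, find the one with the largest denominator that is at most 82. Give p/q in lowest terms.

379/67

a_0 = 5: 5/1  (≤ bound)
a_1 = 1: 6/1  (≤ bound)
a_2 = 1: 11/2  (≤ bound)
a_3 = 1: 17/3  (≤ bound)
a_4 = 10: 181/32  (≤ bound)
a_5 = 1: 198/35  (≤ bound)
a_6 = 1: 379/67  (≤ bound)
a_7 = 1: 577/102  (> 82, stop)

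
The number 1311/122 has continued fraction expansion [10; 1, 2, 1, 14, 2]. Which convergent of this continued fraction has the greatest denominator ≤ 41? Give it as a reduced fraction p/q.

43/4

List convergents until the denominator exceeds the bound:
a_0 = 10: 10/1  (≤ bound)
a_1 = 1: 11/1  (≤ bound)
a_2 = 2: 32/3  (≤ bound)
a_3 = 1: 43/4  (≤ bound)
a_4 = 14: 634/59  (> 41, stop)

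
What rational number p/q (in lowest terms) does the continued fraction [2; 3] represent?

7/3

a_0 = 2: 2/1
a_1 = 3: 7/3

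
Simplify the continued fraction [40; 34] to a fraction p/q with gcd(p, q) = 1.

Work from the innermost term outward:
Start with 34.
40 + 1/(34/1) = 40 + 1/34 = 1361/34

1361/34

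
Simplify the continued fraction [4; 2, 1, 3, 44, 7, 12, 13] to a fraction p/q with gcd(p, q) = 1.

a_0 = 4: 4/1
a_1 = 2: 9/2
a_2 = 1: 13/3
a_3 = 3: 48/11
a_4 = 44: 2125/487
a_5 = 7: 14923/3420
a_6 = 12: 181201/41527
a_7 = 13: 2370536/543271

2370536/543271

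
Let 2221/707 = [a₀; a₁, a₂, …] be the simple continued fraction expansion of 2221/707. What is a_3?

2221 ÷ 707 → quotient 3, remainder 100
707 ÷ 100 → quotient 7, remainder 7
100 ÷ 7 → quotient 14, remainder 2
7 ÷ 2 → quotient 3, remainder 1

3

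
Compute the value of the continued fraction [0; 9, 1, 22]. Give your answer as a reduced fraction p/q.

23/229

Start with 22.
1 + 1/(22/1) = 1 + 1/22 = 23/22
9 + 1/(23/22) = 9 + 22/23 = 229/23
0 + 1/(229/23) = 0 + 23/229 = 23/229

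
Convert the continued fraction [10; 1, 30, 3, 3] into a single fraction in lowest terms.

3433/313

Start with 3.
3 + 1/(3/1) = 3 + 1/3 = 10/3
30 + 1/(10/3) = 30 + 3/10 = 303/10
1 + 1/(303/10) = 1 + 10/303 = 313/303
10 + 1/(313/303) = 10 + 303/313 = 3433/313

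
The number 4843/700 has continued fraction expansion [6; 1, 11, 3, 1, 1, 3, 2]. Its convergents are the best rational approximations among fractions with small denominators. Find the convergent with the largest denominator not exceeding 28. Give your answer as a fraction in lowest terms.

List convergents until the denominator exceeds the bound:
a_0 = 6: 6/1  (≤ bound)
a_1 = 1: 7/1  (≤ bound)
a_2 = 11: 83/12  (≤ bound)
a_3 = 3: 256/37  (> 28, stop)

83/12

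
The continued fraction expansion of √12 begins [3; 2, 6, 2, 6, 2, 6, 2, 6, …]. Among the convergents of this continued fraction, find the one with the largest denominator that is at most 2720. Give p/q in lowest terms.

List convergents until the denominator exceeds the bound:
a_0 = 3: 3/1  (≤ bound)
a_1 = 2: 7/2  (≤ bound)
a_2 = 6: 45/13  (≤ bound)
a_3 = 2: 97/28  (≤ bound)
a_4 = 6: 627/181  (≤ bound)
a_5 = 2: 1351/390  (≤ bound)
a_6 = 6: 8733/2521  (≤ bound)
a_7 = 2: 18817/5432  (> 2720, stop)

8733/2521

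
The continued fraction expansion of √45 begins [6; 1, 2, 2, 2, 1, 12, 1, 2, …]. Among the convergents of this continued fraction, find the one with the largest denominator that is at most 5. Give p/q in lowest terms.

20/3

List convergents until the denominator exceeds the bound:
a_0 = 6: 6/1  (≤ bound)
a_1 = 1: 7/1  (≤ bound)
a_2 = 2: 20/3  (≤ bound)
a_3 = 2: 47/7  (> 5, stop)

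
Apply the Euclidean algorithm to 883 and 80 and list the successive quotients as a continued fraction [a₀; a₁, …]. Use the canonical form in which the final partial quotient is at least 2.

⌊883/80⌋ = 11, remainder 3
⌊80/3⌋ = 26, remainder 2
⌊3/2⌋ = 1, remainder 1
⌊2/1⌋ = 2, remainder 0

[11; 26, 1, 2]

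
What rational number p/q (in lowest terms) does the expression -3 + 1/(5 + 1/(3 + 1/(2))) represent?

Build up convergents one term at a time:
a_0 = -3: -3/1
a_1 = 5: -14/5
a_2 = 3: -45/16
a_3 = 2: -104/37

-104/37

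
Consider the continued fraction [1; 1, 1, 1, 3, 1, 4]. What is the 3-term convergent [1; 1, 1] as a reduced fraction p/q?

3/2

Work from the innermost term outward:
Start with 1.
1 + 1/(1/1) = 1 + 1/1 = 2/1
1 + 1/(2/1) = 1 + 1/2 = 3/2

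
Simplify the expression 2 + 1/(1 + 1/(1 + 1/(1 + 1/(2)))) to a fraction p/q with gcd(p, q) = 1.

21/8

Start with 2.
1 + 1/(2/1) = 1 + 1/2 = 3/2
1 + 1/(3/2) = 1 + 2/3 = 5/3
1 + 1/(5/3) = 1 + 3/5 = 8/5
2 + 1/(8/5) = 2 + 5/8 = 21/8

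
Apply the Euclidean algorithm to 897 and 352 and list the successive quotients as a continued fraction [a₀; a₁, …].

[2; 1, 1, 4, 1, 2, 11]

897 = 2·352 + 193, so a_0 = 2
352 = 1·193 + 159, so a_1 = 1
193 = 1·159 + 34, so a_2 = 1
159 = 4·34 + 23, so a_3 = 4
34 = 1·23 + 11, so a_4 = 1
23 = 2·11 + 1, so a_5 = 2
11 = 11·1 + 0, so a_6 = 11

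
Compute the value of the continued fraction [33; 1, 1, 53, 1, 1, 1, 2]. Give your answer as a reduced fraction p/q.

Collapse the nested fraction from the inside out:
Start with 2.
1 + 1/(2/1) = 1 + 1/2 = 3/2
1 + 1/(3/2) = 1 + 2/3 = 5/3
1 + 1/(5/3) = 1 + 3/5 = 8/5
53 + 1/(8/5) = 53 + 5/8 = 429/8
1 + 1/(429/8) = 1 + 8/429 = 437/429
1 + 1/(437/429) = 1 + 429/437 = 866/437
33 + 1/(866/437) = 33 + 437/866 = 29015/866

29015/866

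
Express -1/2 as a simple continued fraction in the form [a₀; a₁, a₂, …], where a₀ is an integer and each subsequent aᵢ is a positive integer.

[-1; 2]

Apply division with remainder until the remainder is 0:
-1 ÷ 2 → quotient -1, remainder 1
2 ÷ 1 → quotient 2, remainder 0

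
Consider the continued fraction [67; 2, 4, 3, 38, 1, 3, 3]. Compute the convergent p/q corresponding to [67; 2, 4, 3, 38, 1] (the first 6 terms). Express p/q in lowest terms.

76891/1140

Work from the innermost term outward:
Start with 1.
38 + 1/(1/1) = 38 + 1/1 = 39/1
3 + 1/(39/1) = 3 + 1/39 = 118/39
4 + 1/(118/39) = 4 + 39/118 = 511/118
2 + 1/(511/118) = 2 + 118/511 = 1140/511
67 + 1/(1140/511) = 67 + 511/1140 = 76891/1140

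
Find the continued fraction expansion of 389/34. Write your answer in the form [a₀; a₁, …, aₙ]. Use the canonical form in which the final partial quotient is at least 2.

[11; 2, 3, 1, 3]

Run the Euclidean algorithm, recording each quotient:
⌊389/34⌋ = 11, remainder 15
⌊34/15⌋ = 2, remainder 4
⌊15/4⌋ = 3, remainder 3
⌊4/3⌋ = 1, remainder 1
⌊3/1⌋ = 3, remainder 0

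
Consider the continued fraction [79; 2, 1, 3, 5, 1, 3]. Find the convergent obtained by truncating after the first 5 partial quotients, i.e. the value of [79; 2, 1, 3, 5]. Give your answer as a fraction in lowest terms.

4603/58

Collapse the nested fraction from the inside out:
Start with 5.
3 + 1/(5/1) = 3 + 1/5 = 16/5
1 + 1/(16/5) = 1 + 5/16 = 21/16
2 + 1/(21/16) = 2 + 16/21 = 58/21
79 + 1/(58/21) = 79 + 21/58 = 4603/58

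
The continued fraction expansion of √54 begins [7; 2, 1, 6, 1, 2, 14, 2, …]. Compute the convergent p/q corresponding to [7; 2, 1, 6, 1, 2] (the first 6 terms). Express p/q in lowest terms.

Use the convergent recurrence hₖ = aₖ·hₖ₋₁ + hₖ₋₂ (and likewise for the denominators kₖ):
a_0 = 7: 7/1
a_1 = 2: 15/2
a_2 = 1: 22/3
a_3 = 6: 147/20
a_4 = 1: 169/23
a_5 = 2: 485/66

485/66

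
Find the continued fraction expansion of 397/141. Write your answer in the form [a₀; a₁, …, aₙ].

Apply division with remainder until the remainder is 0:
397 ÷ 141 → quotient 2, remainder 115
141 ÷ 115 → quotient 1, remainder 26
115 ÷ 26 → quotient 4, remainder 11
26 ÷ 11 → quotient 2, remainder 4
11 ÷ 4 → quotient 2, remainder 3
4 ÷ 3 → quotient 1, remainder 1
3 ÷ 1 → quotient 3, remainder 0

[2; 1, 4, 2, 2, 1, 3]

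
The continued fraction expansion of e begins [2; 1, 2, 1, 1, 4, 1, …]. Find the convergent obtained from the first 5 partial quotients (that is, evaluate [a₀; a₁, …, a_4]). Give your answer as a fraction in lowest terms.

19/7

Work from the innermost term outward:
Start with 1.
1 + 1/(1/1) = 1 + 1/1 = 2/1
2 + 1/(2/1) = 2 + 1/2 = 5/2
1 + 1/(5/2) = 1 + 2/5 = 7/5
2 + 1/(7/5) = 2 + 5/7 = 19/7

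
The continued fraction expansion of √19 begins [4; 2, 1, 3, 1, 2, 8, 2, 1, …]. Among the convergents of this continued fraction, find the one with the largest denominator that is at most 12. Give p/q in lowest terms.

a_0 = 4: 4/1  (≤ bound)
a_1 = 2: 9/2  (≤ bound)
a_2 = 1: 13/3  (≤ bound)
a_3 = 3: 48/11  (≤ bound)
a_4 = 1: 61/14  (> 12, stop)

48/11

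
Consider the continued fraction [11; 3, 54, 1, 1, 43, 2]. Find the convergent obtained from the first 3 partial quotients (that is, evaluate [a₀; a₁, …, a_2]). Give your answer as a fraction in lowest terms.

Start with 54.
3 + 1/(54/1) = 3 + 1/54 = 163/54
11 + 1/(163/54) = 11 + 54/163 = 1847/163

1847/163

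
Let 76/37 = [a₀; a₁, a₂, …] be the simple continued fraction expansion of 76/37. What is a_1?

18

⌊76/37⌋ = 2, remainder 2
⌊37/2⌋ = 18, remainder 1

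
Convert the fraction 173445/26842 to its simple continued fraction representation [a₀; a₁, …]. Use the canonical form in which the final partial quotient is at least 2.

⌊173445/26842⌋ = 6, remainder 12393
⌊26842/12393⌋ = 2, remainder 2056
⌊12393/2056⌋ = 6, remainder 57
⌊2056/57⌋ = 36, remainder 4
⌊57/4⌋ = 14, remainder 1
⌊4/1⌋ = 4, remainder 0

[6; 2, 6, 36, 14, 4]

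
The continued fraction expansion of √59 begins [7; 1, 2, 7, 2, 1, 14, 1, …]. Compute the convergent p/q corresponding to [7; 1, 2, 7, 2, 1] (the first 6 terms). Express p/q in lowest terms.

530/69

a_0 = 7: 7/1
a_1 = 1: 8/1
a_2 = 2: 23/3
a_3 = 7: 169/22
a_4 = 2: 361/47
a_5 = 1: 530/69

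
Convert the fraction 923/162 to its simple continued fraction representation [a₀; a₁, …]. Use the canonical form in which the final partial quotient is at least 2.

Run the Euclidean algorithm, recording each quotient:
923 ÷ 162 → quotient 5, remainder 113
162 ÷ 113 → quotient 1, remainder 49
113 ÷ 49 → quotient 2, remainder 15
49 ÷ 15 → quotient 3, remainder 4
15 ÷ 4 → quotient 3, remainder 3
4 ÷ 3 → quotient 1, remainder 1
3 ÷ 1 → quotient 3, remainder 0

[5; 1, 2, 3, 3, 1, 3]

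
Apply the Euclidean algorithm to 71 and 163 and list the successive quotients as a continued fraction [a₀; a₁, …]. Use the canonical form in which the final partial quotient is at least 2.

[0; 2, 3, 2, 1, 1, 1, 2]

Repeatedly divide and take the remainder:
71 = 0·163 + 71, so a_0 = 0
163 = 2·71 + 21, so a_1 = 2
71 = 3·21 + 8, so a_2 = 3
21 = 2·8 + 5, so a_3 = 2
8 = 1·5 + 3, so a_4 = 1
5 = 1·3 + 2, so a_5 = 1
3 = 1·2 + 1, so a_6 = 1
2 = 2·1 + 0, so a_7 = 2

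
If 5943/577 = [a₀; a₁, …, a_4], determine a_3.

1

Repeatedly divide and take the remainder:
⌊5943/577⌋ = 10, remainder 173
⌊577/173⌋ = 3, remainder 58
⌊173/58⌋ = 2, remainder 57
⌊58/57⌋ = 1, remainder 1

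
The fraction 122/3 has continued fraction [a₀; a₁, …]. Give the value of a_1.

1

Run the Euclidean algorithm, recording each quotient:
122 ÷ 3 → quotient 40, remainder 2
3 ÷ 2 → quotient 1, remainder 1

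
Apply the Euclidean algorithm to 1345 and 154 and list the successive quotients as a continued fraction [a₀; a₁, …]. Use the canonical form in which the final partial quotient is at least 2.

⌊1345/154⌋ = 8, remainder 113
⌊154/113⌋ = 1, remainder 41
⌊113/41⌋ = 2, remainder 31
⌊41/31⌋ = 1, remainder 10
⌊31/10⌋ = 3, remainder 1
⌊10/1⌋ = 10, remainder 0

[8; 1, 2, 1, 3, 10]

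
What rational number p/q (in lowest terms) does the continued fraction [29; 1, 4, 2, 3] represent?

1133/38

Starting at the tail and folding back:
Start with 3.
2 + 1/(3/1) = 2 + 1/3 = 7/3
4 + 1/(7/3) = 4 + 3/7 = 31/7
1 + 1/(31/7) = 1 + 7/31 = 38/31
29 + 1/(38/31) = 29 + 31/38 = 1133/38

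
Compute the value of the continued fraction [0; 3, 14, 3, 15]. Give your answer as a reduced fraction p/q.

659/2023

Compute successive convergents:
a_0 = 0: 0/1
a_1 = 3: 1/3
a_2 = 14: 14/43
a_3 = 3: 43/132
a_4 = 15: 659/2023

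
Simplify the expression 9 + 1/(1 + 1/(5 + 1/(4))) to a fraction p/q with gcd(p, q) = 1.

a_0 = 9: 9/1
a_1 = 1: 10/1
a_2 = 5: 59/6
a_3 = 4: 246/25

246/25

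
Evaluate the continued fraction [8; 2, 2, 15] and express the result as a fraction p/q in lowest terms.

647/77

Start with 15.
2 + 1/(15/1) = 2 + 1/15 = 31/15
2 + 1/(31/15) = 2 + 15/31 = 77/31
8 + 1/(77/31) = 8 + 31/77 = 647/77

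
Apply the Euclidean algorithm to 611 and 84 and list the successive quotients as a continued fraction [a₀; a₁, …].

[7; 3, 1, 1, 1, 7]

Run the Euclidean algorithm, recording each quotient:
⌊611/84⌋ = 7, remainder 23
⌊84/23⌋ = 3, remainder 15
⌊23/15⌋ = 1, remainder 8
⌊15/8⌋ = 1, remainder 7
⌊8/7⌋ = 1, remainder 1
⌊7/1⌋ = 7, remainder 0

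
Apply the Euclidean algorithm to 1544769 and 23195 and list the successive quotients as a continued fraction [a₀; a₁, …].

⌊1544769/23195⌋ = 66, remainder 13899
⌊23195/13899⌋ = 1, remainder 9296
⌊13899/9296⌋ = 1, remainder 4603
⌊9296/4603⌋ = 2, remainder 90
⌊4603/90⌋ = 51, remainder 13
⌊90/13⌋ = 6, remainder 12
⌊13/12⌋ = 1, remainder 1
⌊12/1⌋ = 12, remainder 0

[66; 1, 1, 2, 51, 6, 1, 12]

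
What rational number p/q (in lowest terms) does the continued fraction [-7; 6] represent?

a_0 = -7: -7/1
a_1 = 6: -41/6

-41/6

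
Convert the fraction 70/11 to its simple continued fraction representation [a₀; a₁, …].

[6; 2, 1, 3]

Run the Euclidean algorithm, recording each quotient:
70 ÷ 11 → quotient 6, remainder 4
11 ÷ 4 → quotient 2, remainder 3
4 ÷ 3 → quotient 1, remainder 1
3 ÷ 1 → quotient 3, remainder 0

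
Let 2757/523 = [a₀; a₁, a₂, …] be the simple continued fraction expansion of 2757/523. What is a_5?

2

Run the Euclidean algorithm, recording each quotient:
2757 = 5·523 + 142, so a_0 = 5
523 = 3·142 + 97, so a_1 = 3
142 = 1·97 + 45, so a_2 = 1
97 = 2·45 + 7, so a_3 = 2
45 = 6·7 + 3, so a_4 = 6
7 = 2·3 + 1, so a_5 = 2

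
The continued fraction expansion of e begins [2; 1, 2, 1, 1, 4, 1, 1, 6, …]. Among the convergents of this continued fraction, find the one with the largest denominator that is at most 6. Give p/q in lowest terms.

List convergents until the denominator exceeds the bound:
a_0 = 2: 2/1  (≤ bound)
a_1 = 1: 3/1  (≤ bound)
a_2 = 2: 8/3  (≤ bound)
a_3 = 1: 11/4  (≤ bound)
a_4 = 1: 19/7  (> 6, stop)

11/4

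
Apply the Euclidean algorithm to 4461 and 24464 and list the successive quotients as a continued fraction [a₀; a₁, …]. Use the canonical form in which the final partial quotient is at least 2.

Repeatedly divide and take the remainder:
4461 ÷ 24464 → quotient 0, remainder 4461
24464 ÷ 4461 → quotient 5, remainder 2159
4461 ÷ 2159 → quotient 2, remainder 143
2159 ÷ 143 → quotient 15, remainder 14
143 ÷ 14 → quotient 10, remainder 3
14 ÷ 3 → quotient 4, remainder 2
3 ÷ 2 → quotient 1, remainder 1
2 ÷ 1 → quotient 2, remainder 0

[0; 5, 2, 15, 10, 4, 1, 2]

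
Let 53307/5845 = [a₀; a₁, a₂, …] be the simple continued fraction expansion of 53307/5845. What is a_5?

Apply division with remainder until the remainder is 0:
53307 = 9·5845 + 702, so a_0 = 9
5845 = 8·702 + 229, so a_1 = 8
702 = 3·229 + 15, so a_2 = 3
229 = 15·15 + 4, so a_3 = 15
15 = 3·4 + 3, so a_4 = 3
4 = 1·3 + 1, so a_5 = 1

1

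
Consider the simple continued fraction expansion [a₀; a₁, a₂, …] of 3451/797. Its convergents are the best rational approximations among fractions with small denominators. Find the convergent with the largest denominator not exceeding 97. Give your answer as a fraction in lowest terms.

420/97

List convergents until the denominator exceeds the bound:
a_0 = 4: 4/1  (≤ bound)
a_1 = 3: 13/3  (≤ bound)
a_2 = 32: 420/97  (≤ bound)
a_3 = 1: 433/100  (> 97, stop)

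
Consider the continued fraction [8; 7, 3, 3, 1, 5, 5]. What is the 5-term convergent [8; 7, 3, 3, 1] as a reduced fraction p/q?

Start with 1.
3 + 1/(1/1) = 3 + 1/1 = 4/1
3 + 1/(4/1) = 3 + 1/4 = 13/4
7 + 1/(13/4) = 7 + 4/13 = 95/13
8 + 1/(95/13) = 8 + 13/95 = 773/95

773/95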